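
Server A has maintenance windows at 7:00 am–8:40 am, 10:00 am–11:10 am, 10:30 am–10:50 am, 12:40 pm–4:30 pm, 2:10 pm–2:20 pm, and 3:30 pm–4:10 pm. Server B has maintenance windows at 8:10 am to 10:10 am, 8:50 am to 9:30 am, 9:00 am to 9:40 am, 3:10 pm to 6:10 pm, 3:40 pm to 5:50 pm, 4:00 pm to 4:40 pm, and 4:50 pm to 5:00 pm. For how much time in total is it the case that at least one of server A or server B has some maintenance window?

9 h 40 min

First set merges to 7:00 am–8:40 am, 10:00 am–11:10 am, 12:40 pm–4:30 pm.
Second set merges to 8:10 am–10:10 am, 3:10 pm–6:10 pm.
A ∪ B = 7:00 am–11:10 am, 12:40 pm–6:10 pm.
Total: 4 h 10 min + 5 h 30 min = 9 h 40 min.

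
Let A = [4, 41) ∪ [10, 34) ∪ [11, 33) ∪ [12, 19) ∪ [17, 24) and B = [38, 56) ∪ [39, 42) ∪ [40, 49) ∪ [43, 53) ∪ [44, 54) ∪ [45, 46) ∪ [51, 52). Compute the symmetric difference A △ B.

A, merged: [4, 41).
B, merged: [38, 56).
A \ B = [4, 38).
B \ A = [41, 56).
Union of the two gives the symmetric difference.

[4, 38) ∪ [41, 56)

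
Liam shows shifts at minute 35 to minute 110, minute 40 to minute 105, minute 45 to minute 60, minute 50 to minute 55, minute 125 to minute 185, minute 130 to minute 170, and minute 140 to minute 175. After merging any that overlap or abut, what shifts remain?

minute 40 to minute 105 overlaps/touches minute 35 to minute 110 → extend to minute 35 to minute 110.
minute 45 to minute 60 overlaps/touches minute 35 to minute 110 → extend to minute 35 to minute 110.
minute 50 to minute 55 overlaps/touches minute 35 to minute 110 → extend to minute 35 to minute 110.
minute 125 to minute 185 is disjoint → start new block.
minute 130 to minute 170 overlaps/touches minute 125 to minute 185 → extend to minute 125 to minute 185.
minute 140 to minute 175 overlaps/touches minute 125 to minute 185 → extend to minute 125 to minute 185.

minute 35 to minute 110, minute 125 to minute 185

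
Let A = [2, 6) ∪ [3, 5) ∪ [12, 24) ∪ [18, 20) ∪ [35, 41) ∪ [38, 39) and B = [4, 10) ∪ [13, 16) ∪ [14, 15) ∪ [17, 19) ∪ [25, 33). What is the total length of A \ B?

15

First set merges to [2, 6), [12, 24), [35, 41).
Second set merges to [4, 10), [13, 16), [17, 19), [25, 33).
A \ B = [2, 4), [12, 13), [16, 17), [19, 24), [35, 41).
Total: 2 + 1 + 1 + 5 + 6 = 15.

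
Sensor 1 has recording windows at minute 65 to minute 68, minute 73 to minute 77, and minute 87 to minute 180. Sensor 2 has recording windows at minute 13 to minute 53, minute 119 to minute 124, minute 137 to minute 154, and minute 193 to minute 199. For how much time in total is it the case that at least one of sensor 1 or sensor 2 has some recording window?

A ∪ B = minute 13 to minute 53, minute 65 to minute 68, minute 73 to minute 77, minute 87 to minute 180, minute 193 to minute 199.
Total: 40 minutes + 3 minutes + 4 minutes + 93 minutes + 6 minutes = 146 minutes.

146 minutes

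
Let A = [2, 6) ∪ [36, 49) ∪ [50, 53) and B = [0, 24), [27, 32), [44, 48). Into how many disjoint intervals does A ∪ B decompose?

4

A ∪ B = [0, 24), [27, 32), [36, 49), [50, 53).
That is 4 disjoint pieces.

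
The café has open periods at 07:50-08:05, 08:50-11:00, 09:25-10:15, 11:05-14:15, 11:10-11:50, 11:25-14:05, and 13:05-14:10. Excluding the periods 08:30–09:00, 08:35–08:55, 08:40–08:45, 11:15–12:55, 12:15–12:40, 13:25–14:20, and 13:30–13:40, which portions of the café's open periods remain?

07:50–08:05, 09:00–11:00, 11:05–11:15, 12:55–13:25

Merge the first list: 07:50–08:05, 08:50–11:00, 11:05–14:15.
Merge the second list: 08:30–09:00, 11:15–12:55, 13:25–14:20.
07:50–08:05: nothing removed.
08:50–11:00 \ B = 09:00–11:00.
11:05–14:15 \ B = 11:05–11:15, 12:55–13:25.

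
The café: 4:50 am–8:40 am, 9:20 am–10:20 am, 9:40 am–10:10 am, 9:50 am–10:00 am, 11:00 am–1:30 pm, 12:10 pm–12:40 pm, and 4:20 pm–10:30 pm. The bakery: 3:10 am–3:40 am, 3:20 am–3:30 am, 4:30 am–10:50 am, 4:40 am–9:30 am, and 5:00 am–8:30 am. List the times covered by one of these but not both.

3:10 am-3:40 am, 4:30 am-4:50 am, 8:40 am-9:20 am, 10:20 am-10:50 am, 11:00 am-1:30 pm, 4:20 pm-10:30 pm

First set merges to 4:50 am-8:40 am, 9:20 am-10:20 am, 11:00 am-1:30 pm, 4:20 pm-10:30 pm.
Second set merges to 3:10 am-3:40 am, 4:30 am-10:50 am.
Only in the first: 11:00 am-1:30 pm, 4:20 pm-10:30 pm.
Only in the second: 3:10 am-3:40 am, 4:30 am-4:50 am, 8:40 am-9:20 am, 10:20 am-10:50 am.
Together these are the periods covered by exactly one.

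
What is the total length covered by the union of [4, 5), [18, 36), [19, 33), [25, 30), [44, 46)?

21

Merged: [4, 5), [18, 36), [44, 46).
Lengths: 1 + 18 + 2 = 21.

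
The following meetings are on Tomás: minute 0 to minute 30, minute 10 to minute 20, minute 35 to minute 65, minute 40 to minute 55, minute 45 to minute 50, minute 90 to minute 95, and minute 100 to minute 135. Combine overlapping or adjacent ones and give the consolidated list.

minute 10 to minute 20 overlaps/touches minute 0 to minute 30 → extend to minute 0 to minute 30.
minute 35 to minute 65 is disjoint → start new block.
minute 40 to minute 55 overlaps/touches minute 35 to minute 65 → extend to minute 35 to minute 65.
minute 45 to minute 50 overlaps/touches minute 35 to minute 65 → extend to minute 35 to minute 65.
minute 90 to minute 95 is disjoint → start new block.
minute 100 to minute 135 is disjoint → start new block.

minute 0 to minute 30, minute 35 to minute 65, minute 90 to minute 95, minute 100 to minute 135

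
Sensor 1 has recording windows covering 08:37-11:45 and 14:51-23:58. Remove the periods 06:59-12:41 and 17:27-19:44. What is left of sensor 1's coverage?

14:51-17:27, 19:44-23:58

08:37-11:45: fully covered by B → removed.
14:51-23:58 minus B → 14:51-17:27, 19:44-23:58.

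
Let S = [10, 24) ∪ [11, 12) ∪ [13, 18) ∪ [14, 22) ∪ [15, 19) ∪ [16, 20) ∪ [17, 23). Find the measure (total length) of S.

Merged: [10, 24).
Length: 14.

14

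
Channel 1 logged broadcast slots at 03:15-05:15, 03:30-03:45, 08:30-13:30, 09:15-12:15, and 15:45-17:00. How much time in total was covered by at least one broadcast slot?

8 h 15 min

Merged: 03:15–05:15, 08:30–13:30, 15:45–17:00.
Lengths: 2 h + 5 h + 1 h 15 min = 8 h 15 min.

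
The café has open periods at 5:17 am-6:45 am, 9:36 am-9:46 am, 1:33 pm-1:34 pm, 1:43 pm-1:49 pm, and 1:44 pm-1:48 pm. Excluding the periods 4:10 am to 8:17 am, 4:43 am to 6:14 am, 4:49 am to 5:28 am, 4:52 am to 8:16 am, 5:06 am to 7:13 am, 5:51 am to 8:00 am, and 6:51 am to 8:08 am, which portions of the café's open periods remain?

A, merged: 5:17 am-6:45 am, 9:36 am-9:46 am, 1:33 pm-1:34 pm, 1:43 pm-1:49 pm.
B, merged: 4:10 am-8:17 am.
5:17 am-6:45 am lies entirely inside B → drops out.
9:36 am-9:46 am is untouched.
1:33 pm-1:34 pm is untouched.
1:43 pm-1:49 pm is untouched.

9:36 am-9:46 am, 1:33 pm-1:34 pm, 1:43 pm-1:49 pm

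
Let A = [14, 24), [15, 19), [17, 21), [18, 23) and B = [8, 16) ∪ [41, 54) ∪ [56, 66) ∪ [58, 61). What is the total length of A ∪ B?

First set merges to [14, 24).
Second set merges to [8, 16), [41, 54), [56, 66).
A ∪ B = [8, 24), [41, 54), [56, 66).
Total: 16 + 13 + 10 = 39.

39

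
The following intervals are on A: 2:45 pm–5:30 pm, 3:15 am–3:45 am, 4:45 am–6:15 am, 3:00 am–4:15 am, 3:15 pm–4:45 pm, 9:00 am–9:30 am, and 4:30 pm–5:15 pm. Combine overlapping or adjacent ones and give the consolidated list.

3:00 am-4:15 am, 4:45 am-6:15 am, 9:00 am-9:30 am, 2:45 pm-5:30 pm

Sort by start: 3:00 am-4:15 am, 3:15 am-3:45 am, 4:45 am-6:15 am, 9:00 am-9:30 am, 2:45 pm-5:30 pm, 3:15 pm-4:45 pm, 4:30 pm-5:15 pm.
3:15 am-3:45 am overlaps/touches 3:00 am-4:15 am → extend to 3:00 am-4:15 am.
4:45 am-6:15 am is disjoint → start new block.
9:00 am-9:30 am is disjoint → start new block.
2:45 pm-5:30 pm is disjoint → start new block.
3:15 pm-4:45 pm overlaps/touches 2:45 pm-5:30 pm → extend to 2:45 pm-5:30 pm.
4:30 pm-5:15 pm overlaps/touches 2:45 pm-5:30 pm → extend to 2:45 pm-5:30 pm.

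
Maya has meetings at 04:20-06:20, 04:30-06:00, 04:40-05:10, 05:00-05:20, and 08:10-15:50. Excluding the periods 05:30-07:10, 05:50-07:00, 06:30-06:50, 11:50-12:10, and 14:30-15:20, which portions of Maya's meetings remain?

04:20-05:30, 08:10-11:50, 12:10-14:30, 15:20-15:50

First set merges to 04:20-06:20, 08:10-15:50.
Second set merges to 05:30-07:10, 11:50-12:10, 14:30-15:20.
04:20-06:20 with B removed leaves 04:20-05:30.
08:10-15:50 with B removed leaves 08:10-11:50, 12:10-14:30, 15:20-15:50.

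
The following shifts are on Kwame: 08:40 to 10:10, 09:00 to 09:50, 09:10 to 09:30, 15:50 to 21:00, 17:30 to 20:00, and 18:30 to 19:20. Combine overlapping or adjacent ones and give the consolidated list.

09:00-09:50 overlaps/touches 08:40-10:10 → extend to 08:40-10:10.
09:10-09:30 overlaps/touches 08:40-10:10 → extend to 08:40-10:10.
15:50-21:00 is disjoint → start new block.
17:30-20:00 overlaps/touches 15:50-21:00 → extend to 15:50-21:00.
18:30-19:20 overlaps/touches 15:50-21:00 → extend to 15:50-21:00.

08:40-10:10, 15:50-21:00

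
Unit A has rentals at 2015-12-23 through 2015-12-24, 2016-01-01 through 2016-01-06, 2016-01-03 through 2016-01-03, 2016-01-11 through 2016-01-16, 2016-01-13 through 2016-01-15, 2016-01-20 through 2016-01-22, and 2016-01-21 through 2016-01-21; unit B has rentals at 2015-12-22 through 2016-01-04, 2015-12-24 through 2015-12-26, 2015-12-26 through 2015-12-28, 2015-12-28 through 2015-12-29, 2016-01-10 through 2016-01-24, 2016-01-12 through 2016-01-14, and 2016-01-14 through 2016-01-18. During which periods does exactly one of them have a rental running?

2015-12-22 through 2015-12-22, 2015-12-25 through 2015-12-31, 2016-01-05 through 2016-01-06, 2016-01-10 through 2016-01-10, 2016-01-17 through 2016-01-19, 2016-01-23 through 2016-01-24

First set merges to 2015-12-23 through 2015-12-24, 2016-01-01 through 2016-01-06, 2016-01-11 through 2016-01-16, 2016-01-20 through 2016-01-22.
Second set merges to 2015-12-22 through 2016-01-04, 2016-01-10 through 2016-01-24.
A but not B: 2016-01-05 through 2016-01-06.
B but not A: 2015-12-22 through 2015-12-22, 2015-12-25 through 2015-12-31, 2016-01-10 through 2016-01-10, 2016-01-17 through 2016-01-19, 2016-01-23 through 2016-01-24.
Combining gives A △ B.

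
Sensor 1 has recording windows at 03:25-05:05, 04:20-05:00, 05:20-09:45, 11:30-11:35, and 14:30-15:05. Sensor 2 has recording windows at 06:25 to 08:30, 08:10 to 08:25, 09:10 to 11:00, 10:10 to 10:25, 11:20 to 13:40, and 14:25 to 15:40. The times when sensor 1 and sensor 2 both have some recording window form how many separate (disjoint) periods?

First set merges to 03:25–05:05, 05:20–09:45, 11:30–11:35, 14:30–15:05.
Second set merges to 06:25–08:30, 09:10–11:00, 11:20–13:40, 14:25–15:40.
A ∩ B = 06:25–08:30, 09:10–09:45, 11:30–11:35, 14:30–15:05.
That is 4 disjoint pieces.

4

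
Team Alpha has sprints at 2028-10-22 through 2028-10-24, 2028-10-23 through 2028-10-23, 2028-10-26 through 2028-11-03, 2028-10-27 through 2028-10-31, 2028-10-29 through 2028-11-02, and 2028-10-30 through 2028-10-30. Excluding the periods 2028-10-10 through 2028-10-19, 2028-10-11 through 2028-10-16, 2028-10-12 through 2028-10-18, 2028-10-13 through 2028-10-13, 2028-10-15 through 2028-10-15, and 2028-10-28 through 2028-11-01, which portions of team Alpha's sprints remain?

A, merged: 2028-10-22 through 2028-10-24, 2028-10-26 through 2028-11-03.
B, merged: 2028-10-10 through 2028-10-19, 2028-10-28 through 2028-11-01.
2028-10-22 through 2028-10-24: nothing removed.
2028-10-26 through 2028-11-03 \ B = 2028-10-26 through 2028-10-27, 2028-11-02 through 2028-11-03.

2028-10-22 through 2028-10-24, 2028-10-26 through 2028-10-27, 2028-11-02 through 2028-11-03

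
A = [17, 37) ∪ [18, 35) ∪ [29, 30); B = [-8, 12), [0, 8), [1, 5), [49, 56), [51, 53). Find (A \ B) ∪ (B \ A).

[-8, 12) ∪ [17, 37) ∪ [49, 56)

A, merged: [17, 37).
B, merged: [-8, 12), [49, 56).
A \ B = [17, 37).
B \ A = [-8, 12), [49, 56).
Union of the two gives the symmetric difference.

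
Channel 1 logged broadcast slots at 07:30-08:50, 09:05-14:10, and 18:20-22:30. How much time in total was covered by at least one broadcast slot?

Merged: 07:30-08:50, 09:05-14:10, 18:20-22:30.
Lengths: 1 h 20 min + 5 h 5 min + 4 h 10 min = 10 h 35 min.

10 h 35 min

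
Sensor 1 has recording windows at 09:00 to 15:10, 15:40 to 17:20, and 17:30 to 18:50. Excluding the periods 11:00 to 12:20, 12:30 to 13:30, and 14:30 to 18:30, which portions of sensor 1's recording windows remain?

09:00–11:00, 12:20–12:30, 13:30–14:30, 18:30–18:50

09:00–15:10 with B removed leaves 09:00–11:00, 12:20–12:30, 13:30–14:30.
15:40–17:20 lies entirely inside B → drops out.
17:30–18:50 with B removed leaves 18:30–18:50.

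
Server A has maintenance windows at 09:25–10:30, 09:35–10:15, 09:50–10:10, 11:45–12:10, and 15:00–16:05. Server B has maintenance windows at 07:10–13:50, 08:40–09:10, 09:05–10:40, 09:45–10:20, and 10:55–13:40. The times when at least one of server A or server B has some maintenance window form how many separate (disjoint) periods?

2

First set merges to 09:25–10:30, 11:45–12:10, 15:00–16:05.
Second set merges to 07:10–13:50.
A ∪ B = 07:10–13:50, 15:00–16:05.
That is 2 disjoint pieces.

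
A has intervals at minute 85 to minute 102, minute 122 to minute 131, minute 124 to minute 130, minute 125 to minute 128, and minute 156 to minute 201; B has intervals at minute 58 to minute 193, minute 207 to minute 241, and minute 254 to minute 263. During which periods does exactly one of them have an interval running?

A, merged: minute 85 to minute 102, minute 122 to minute 131, minute 156 to minute 201.
A \ B = minute 193 to minute 201.
B \ A = minute 58 to minute 85, minute 102 to minute 122, minute 131 to minute 156, minute 207 to minute 241, minute 254 to minute 263.
Union of the two gives the symmetric difference.

minute 58 to minute 85, minute 102 to minute 122, minute 131 to minute 156, minute 193 to minute 201, minute 207 to minute 241, minute 254 to minute 263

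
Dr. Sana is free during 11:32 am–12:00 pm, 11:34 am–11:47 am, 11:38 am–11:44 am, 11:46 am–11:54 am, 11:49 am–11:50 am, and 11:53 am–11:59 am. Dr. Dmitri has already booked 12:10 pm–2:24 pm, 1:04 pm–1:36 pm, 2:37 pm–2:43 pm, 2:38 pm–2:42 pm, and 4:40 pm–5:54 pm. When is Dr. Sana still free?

A, merged: 11:32 am–12:00 pm.
B, merged: 12:10 pm–2:24 pm, 2:37 pm–2:43 pm, 4:40 pm–5:54 pm.
11:32 am–12:00 pm: nothing removed.

11:32 am–12:00 pm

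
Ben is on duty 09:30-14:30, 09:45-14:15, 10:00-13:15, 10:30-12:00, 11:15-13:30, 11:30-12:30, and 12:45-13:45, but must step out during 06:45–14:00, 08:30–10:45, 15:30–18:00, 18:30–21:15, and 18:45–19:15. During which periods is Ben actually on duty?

A, merged: 09:30-14:30.
B, merged: 06:45-14:00, 15:30-18:00, 18:30-21:15.
09:30-14:30 minus B → 14:00-14:30.

14:00-14:30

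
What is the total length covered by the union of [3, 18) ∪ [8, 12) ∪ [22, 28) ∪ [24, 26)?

Merged: [3, 18), [22, 28).
Lengths: 15 + 6 = 21.

21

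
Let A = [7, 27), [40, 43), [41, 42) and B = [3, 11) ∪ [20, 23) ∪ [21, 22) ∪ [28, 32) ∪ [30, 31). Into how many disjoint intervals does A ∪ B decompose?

A, merged: [7, 27), [40, 43).
B, merged: [3, 11), [20, 23), [28, 32).
A ∪ B = [3, 27), [28, 32), [40, 43).
That is 3 disjoint pieces.

3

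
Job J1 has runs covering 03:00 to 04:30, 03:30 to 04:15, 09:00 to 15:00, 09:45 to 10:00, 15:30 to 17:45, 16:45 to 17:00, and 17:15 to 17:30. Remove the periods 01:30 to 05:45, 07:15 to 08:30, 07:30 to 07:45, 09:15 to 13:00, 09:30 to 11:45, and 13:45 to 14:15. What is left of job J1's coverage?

A, merged: 03:00–04:30, 09:00–15:00, 15:30–17:45.
B, merged: 01:30–05:45, 07:15–08:30, 09:15–13:00, 13:45–14:15.
03:00–04:30: fully covered by B → removed.
09:00–15:00 minus B → 09:00–09:15, 13:00–13:45, 14:15–15:00.
15:30–17:45: no B overlap → unchanged.

09:00–09:15, 13:00–13:45, 14:15–15:00, 15:30–17:45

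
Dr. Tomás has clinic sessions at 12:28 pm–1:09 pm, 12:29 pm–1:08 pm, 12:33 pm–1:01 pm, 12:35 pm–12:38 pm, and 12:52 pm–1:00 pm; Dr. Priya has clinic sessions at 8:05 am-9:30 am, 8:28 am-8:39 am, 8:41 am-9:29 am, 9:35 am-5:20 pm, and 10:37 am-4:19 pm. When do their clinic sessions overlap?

12:28 pm–1:09 pm

Merge the first list: 12:28 pm–1:09 pm.
Merge the second list: 8:05 am–9:30 am, 9:35 am–5:20 pm.
12:28 pm–1:09 pm overlaps B on 12:28 pm–1:09 pm.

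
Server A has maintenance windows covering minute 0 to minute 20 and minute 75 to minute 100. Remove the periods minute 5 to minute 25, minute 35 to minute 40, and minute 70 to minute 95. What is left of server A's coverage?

minute 0 to minute 5, minute 95 to minute 100

minute 0 to minute 20 minus B → minute 0 to minute 5.
minute 75 to minute 100 minus B → minute 95 to minute 100.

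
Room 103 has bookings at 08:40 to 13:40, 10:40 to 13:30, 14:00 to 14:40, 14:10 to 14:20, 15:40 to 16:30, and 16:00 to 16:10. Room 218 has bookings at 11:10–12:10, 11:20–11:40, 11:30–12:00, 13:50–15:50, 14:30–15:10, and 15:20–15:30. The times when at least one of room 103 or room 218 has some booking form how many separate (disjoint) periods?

A, merged: 08:40–13:40, 14:00–14:40, 15:40–16:30.
B, merged: 11:10–12:10, 13:50–15:50.
A ∪ B = 08:40–13:40, 13:50–16:30.
That is 2 disjoint pieces.

2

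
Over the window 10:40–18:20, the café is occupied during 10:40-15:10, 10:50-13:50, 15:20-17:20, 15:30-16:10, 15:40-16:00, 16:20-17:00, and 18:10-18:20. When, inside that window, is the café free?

The merged coverage is 10:40–15:10, 15:20–17:20, 18:10–18:20.
Gaps within 10:40–18:20: 15:10–15:20, 17:20–18:10.

15:10–15:20, 17:20–18:10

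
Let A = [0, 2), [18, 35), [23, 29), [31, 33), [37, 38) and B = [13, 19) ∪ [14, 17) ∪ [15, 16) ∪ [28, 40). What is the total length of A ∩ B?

9

Merge the first list: [0, 2), [18, 35), [37, 38).
Merge the second list: [13, 19), [28, 40).
A ∩ B = [18, 19), [28, 35), [37, 38).
Total: 1 + 7 + 1 = 9.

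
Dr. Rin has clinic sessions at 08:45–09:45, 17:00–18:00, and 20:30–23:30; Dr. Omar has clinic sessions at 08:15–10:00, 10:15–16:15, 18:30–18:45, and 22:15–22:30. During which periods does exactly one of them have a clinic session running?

A but not B: 17:00–18:00, 20:30–22:15, 22:30–23:30.
B but not A: 08:15–08:45, 09:45–10:00, 10:15–16:15, 18:30–18:45.
Combining gives A △ B.

08:15–08:45, 09:45–10:00, 10:15–16:15, 17:00–18:00, 18:30–18:45, 20:30–22:15, 22:30–23:30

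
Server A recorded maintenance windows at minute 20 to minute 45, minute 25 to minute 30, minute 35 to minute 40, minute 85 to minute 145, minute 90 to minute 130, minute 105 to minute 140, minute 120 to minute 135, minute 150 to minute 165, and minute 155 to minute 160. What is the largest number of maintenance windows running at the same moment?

4

At minute 120, 4 of the intervals are simultaneously active.
No point has more.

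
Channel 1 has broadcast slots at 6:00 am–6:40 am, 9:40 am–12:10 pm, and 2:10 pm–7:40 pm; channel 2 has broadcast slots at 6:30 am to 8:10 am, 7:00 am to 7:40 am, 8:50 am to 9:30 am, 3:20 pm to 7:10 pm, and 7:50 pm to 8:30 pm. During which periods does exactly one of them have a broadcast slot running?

Merge the second list: 6:30 am–8:10 am, 8:50 am–9:30 am, 3:20 pm–7:10 pm, 7:50 pm–8:30 pm.
A \ B = 6:00 am–6:30 am, 9:40 am–12:10 pm, 2:10 pm–3:20 pm, 7:10 pm–7:40 pm.
B \ A = 6:40 am–8:10 am, 8:50 am–9:30 am, 7:50 pm–8:30 pm.
Union of the two gives the symmetric difference.

6:00 am–6:30 am, 6:40 am–8:10 am, 8:50 am–9:30 am, 9:40 am–12:10 pm, 2:10 pm–3:20 pm, 7:10 pm–7:40 pm, 7:50 pm–8:30 pm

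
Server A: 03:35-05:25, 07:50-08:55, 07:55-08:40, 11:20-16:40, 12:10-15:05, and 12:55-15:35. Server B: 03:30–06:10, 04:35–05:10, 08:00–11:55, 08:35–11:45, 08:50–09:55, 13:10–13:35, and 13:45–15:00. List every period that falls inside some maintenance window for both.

A, merged: 03:35–05:25, 07:50–08:55, 11:20–16:40.
B, merged: 03:30–06:10, 08:00–11:55, 13:10–13:35, 13:45–15:00.
03:35–05:25 meets the second set on 03:35–05:25.
07:50–08:55 meets the second set on 08:00–08:55.
11:20–16:40 meets the second set on 11:20–11:55, 13:10–13:35, 13:45–15:00.

03:35–05:25, 08:00–08:55, 11:20–11:55, 13:10–13:35, 13:45–15:00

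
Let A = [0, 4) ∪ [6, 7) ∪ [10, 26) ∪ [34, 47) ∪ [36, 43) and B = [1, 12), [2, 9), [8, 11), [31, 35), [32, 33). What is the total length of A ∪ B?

42

A, merged: [0, 4), [6, 7), [10, 26), [34, 47).
B, merged: [1, 12), [31, 35).
A ∪ B = [0, 26), [31, 47).
Total: 26 + 16 = 42.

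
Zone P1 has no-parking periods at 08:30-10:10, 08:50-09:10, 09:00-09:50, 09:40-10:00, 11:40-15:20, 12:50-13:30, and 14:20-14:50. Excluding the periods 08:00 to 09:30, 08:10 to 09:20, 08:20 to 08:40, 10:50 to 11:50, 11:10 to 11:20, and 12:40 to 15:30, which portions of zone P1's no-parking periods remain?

09:30–10:10, 11:50–12:40

A, merged: 08:30–10:10, 11:40–15:20.
B, merged: 08:00–09:30, 10:50–11:50, 12:40–15:30.
08:30–10:10 minus B → 09:30–10:10.
11:40–15:20 minus B → 11:50–12:40.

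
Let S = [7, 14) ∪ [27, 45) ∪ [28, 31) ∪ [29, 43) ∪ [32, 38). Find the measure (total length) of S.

25

Merged: [7, 14), [27, 45).
Lengths: 7 + 18 = 25.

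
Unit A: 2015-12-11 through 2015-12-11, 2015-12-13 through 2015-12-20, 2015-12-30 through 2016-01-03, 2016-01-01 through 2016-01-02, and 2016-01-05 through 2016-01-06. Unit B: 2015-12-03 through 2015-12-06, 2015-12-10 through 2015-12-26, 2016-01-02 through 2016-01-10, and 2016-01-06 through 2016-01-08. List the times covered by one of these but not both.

2015-12-03 through 2015-12-06, 2015-12-10 through 2015-12-10, 2015-12-12 through 2015-12-12, 2015-12-21 through 2015-12-26, 2015-12-30 through 2016-01-01, 2016-01-04 through 2016-01-04, 2016-01-07 through 2016-01-10

First set merges to 2015-12-11 through 2015-12-11, 2015-12-13 through 2015-12-20, 2015-12-30 through 2016-01-03, 2016-01-05 through 2016-01-06.
Second set merges to 2015-12-03 through 2015-12-06, 2015-12-10 through 2015-12-26, 2016-01-02 through 2016-01-10.
Only in the first: 2015-12-30 through 2016-01-01.
Only in the second: 2015-12-03 through 2015-12-06, 2015-12-10 through 2015-12-10, 2015-12-12 through 2015-12-12, 2015-12-21 through 2015-12-26, 2016-01-04 through 2016-01-04, 2016-01-07 through 2016-01-10.
Together these are the periods covered by exactly one.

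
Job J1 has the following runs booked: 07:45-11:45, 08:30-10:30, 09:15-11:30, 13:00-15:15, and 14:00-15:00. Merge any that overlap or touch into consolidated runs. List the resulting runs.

08:30–10:30 overlaps/touches 07:45–11:45 → extend to 07:45–11:45.
09:15–11:30 overlaps/touches 07:45–11:45 → extend to 07:45–11:45.
13:00–15:15 is disjoint → start new block.
14:00–15:00 overlaps/touches 13:00–15:15 → extend to 13:00–15:15.

07:45–11:45, 13:00–15:15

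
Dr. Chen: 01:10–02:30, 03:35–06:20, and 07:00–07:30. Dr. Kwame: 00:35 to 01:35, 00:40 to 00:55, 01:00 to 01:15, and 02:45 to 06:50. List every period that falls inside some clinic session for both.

01:10–01:35, 03:35–06:20

B, merged: 00:35–01:35, 02:45–06:50.
01:10–02:30 ∩ B → 01:10–01:35.
03:35–06:20 ∩ B → 03:35–06:20.
07:00–07:30 meets no B interval.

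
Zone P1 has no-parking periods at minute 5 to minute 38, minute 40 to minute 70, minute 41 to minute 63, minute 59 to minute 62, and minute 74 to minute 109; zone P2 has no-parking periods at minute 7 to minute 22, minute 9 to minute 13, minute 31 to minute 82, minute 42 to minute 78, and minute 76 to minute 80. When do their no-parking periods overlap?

minute 7 to minute 22, minute 31 to minute 38, minute 40 to minute 70, minute 74 to minute 82

First set merges to minute 5 to minute 38, minute 40 to minute 70, minute 74 to minute 109.
Second set merges to minute 7 to minute 22, minute 31 to minute 82.
minute 5 to minute 38 meets the second set on minute 7 to minute 22, minute 31 to minute 38.
minute 40 to minute 70 meets the second set on minute 40 to minute 70.
minute 74 to minute 109 meets the second set on minute 74 to minute 82.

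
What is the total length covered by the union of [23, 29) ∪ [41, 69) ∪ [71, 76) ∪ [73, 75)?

Merged: [23, 29), [41, 69), [71, 76).
Lengths: 6 + 28 + 5 = 39.

39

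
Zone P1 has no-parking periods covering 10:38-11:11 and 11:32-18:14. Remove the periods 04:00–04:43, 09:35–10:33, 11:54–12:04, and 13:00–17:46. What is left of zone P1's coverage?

10:38-11:11, 11:32-11:54, 12:04-13:00, 17:46-18:14

10:38-11:11: nothing removed.
11:32-18:14 \ B = 11:32-11:54, 12:04-13:00, 17:46-18:14.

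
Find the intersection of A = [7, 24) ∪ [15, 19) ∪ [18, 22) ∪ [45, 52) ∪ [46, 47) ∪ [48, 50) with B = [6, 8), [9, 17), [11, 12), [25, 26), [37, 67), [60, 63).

First set merges to [7, 24), [45, 52).
Second set merges to [6, 8), [9, 17), [25, 26), [37, 67).
[7, 24) overlaps B on [7, 8), [9, 17).
[45, 52) overlaps B on [45, 52).

[7, 8) ∪ [9, 17) ∪ [45, 52)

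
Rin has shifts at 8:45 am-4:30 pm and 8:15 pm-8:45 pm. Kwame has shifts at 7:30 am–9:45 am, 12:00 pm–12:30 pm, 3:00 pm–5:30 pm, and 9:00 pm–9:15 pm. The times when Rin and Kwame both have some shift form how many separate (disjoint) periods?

3

A ∩ B = 8:45 am–9:45 am, 12:00 pm–12:30 pm, 3:00 pm–4:30 pm.
That is 3 disjoint pieces.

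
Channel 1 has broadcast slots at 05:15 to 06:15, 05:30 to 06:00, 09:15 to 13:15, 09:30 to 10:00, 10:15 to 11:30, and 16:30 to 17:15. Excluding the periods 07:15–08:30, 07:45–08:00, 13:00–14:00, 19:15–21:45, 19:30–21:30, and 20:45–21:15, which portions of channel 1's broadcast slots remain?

05:15-06:15, 09:15-13:00, 16:30-17:15

A, merged: 05:15-06:15, 09:15-13:15, 16:30-17:15.
B, merged: 07:15-08:30, 13:00-14:00, 19:15-21:45.
05:15-06:15 is untouched.
09:15-13:15 with B removed leaves 09:15-13:00.
16:30-17:15 is untouched.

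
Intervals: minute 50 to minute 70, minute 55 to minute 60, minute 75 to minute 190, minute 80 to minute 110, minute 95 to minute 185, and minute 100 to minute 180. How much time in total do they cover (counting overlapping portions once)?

135 minutes

Merged: minute 50 to minute 70, minute 75 to minute 190.
Lengths: 20 minutes + 115 minutes = 135 minutes.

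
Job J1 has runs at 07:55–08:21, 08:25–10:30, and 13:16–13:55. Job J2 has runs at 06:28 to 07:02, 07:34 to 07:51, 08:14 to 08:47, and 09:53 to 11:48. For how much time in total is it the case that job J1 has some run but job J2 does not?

2 h 4 min

A \ B = 07:55-08:14, 08:47-09:53, 13:16-13:55.
Total: 19 min + 1 h 6 min + 39 min = 2 h 4 min.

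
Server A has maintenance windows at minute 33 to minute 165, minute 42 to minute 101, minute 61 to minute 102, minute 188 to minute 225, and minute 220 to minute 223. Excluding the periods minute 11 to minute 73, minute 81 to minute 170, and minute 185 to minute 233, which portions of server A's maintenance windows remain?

Merge the first list: minute 33 to minute 165, minute 188 to minute 225.
minute 33 to minute 165 \ B = minute 73 to minute 81.
minute 188 to minute 225: entirely removed.

minute 73 to minute 81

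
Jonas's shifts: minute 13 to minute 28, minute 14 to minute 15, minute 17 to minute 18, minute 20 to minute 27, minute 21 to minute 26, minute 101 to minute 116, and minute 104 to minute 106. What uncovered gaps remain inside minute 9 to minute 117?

Covered (merged): minute 13 to minute 28, minute 101 to minute 116.
Complement within minute 9 to minute 117: minute 9 to minute 13, minute 28 to minute 101, minute 116 to minute 117.

minute 9 to minute 13, minute 28 to minute 101, minute 116 to minute 117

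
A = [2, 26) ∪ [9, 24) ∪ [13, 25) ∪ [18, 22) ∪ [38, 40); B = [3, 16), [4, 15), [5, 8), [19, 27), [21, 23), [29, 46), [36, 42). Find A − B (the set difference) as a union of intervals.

Merge the first list: [2, 26), [38, 40).
Merge the second list: [3, 16), [19, 27), [29, 46).
[2, 26) minus B → [2, 3), [16, 19).
[38, 40): fully covered by B → removed.

[2, 3) ∪ [16, 19)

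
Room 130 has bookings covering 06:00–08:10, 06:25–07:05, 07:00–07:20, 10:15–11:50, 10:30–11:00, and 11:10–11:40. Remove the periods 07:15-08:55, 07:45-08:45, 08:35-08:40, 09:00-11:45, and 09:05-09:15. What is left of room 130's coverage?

First set merges to 06:00-08:10, 10:15-11:50.
Second set merges to 07:15-08:55, 09:00-11:45.
06:00-08:10 minus B → 06:00-07:15.
10:15-11:50 minus B → 11:45-11:50.

06:00-07:15, 11:45-11:50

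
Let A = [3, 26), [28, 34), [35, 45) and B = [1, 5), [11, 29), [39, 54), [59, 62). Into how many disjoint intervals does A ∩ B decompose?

4

A ∩ B = [3, 5), [11, 26), [28, 29), [39, 45).
That is 4 disjoint pieces.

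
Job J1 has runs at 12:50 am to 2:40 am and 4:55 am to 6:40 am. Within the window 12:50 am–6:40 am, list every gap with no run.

2:40 am–4:55 am

After merging, the occupied span is 12:50 am–2:40 am, 4:55 am–6:40 am.
Complement within 12:50 am–6:40 am: 2:40 am–4:55 am.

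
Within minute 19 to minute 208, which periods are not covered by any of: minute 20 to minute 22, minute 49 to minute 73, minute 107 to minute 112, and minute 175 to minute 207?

minute 19 to minute 20, minute 22 to minute 49, minute 73 to minute 107, minute 112 to minute 175, minute 207 to minute 208

Covered (merged): minute 20 to minute 22, minute 49 to minute 73, minute 107 to minute 112, minute 175 to minute 207.
Uncovered inside minute 19 to minute 208: minute 19 to minute 20, minute 22 to minute 49, minute 73 to minute 107, minute 112 to minute 175, minute 207 to minute 208.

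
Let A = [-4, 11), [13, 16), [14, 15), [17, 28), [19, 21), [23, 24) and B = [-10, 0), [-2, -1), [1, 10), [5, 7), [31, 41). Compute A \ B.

[0, 1) ∪ [10, 11) ∪ [13, 16) ∪ [17, 28)

First set merges to [-4, 11), [13, 16), [17, 28).
Second set merges to [-10, 0), [1, 10), [31, 41).
[-4, 11) with B removed leaves [0, 1), [10, 11).
[13, 16) is untouched.
[17, 28) is untouched.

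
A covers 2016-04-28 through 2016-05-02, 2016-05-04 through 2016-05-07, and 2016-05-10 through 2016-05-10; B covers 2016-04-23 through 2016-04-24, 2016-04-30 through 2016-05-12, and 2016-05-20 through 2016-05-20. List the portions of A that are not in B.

2016-04-28 through 2016-04-29

2016-04-28 through 2016-05-02 minus B → 2016-04-28 through 2016-04-29.
2016-05-04 through 2016-05-07: fully covered by B → removed.
2016-05-10 through 2016-05-10: fully covered by B → removed.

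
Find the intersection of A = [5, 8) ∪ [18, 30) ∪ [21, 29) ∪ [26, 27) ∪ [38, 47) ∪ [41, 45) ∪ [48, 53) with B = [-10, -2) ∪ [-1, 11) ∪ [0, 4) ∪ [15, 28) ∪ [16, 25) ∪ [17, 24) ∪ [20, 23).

A, merged: [5, 8), [18, 30), [38, 47), [48, 53).
B, merged: [-10, -2), [-1, 11), [15, 28).
[5, 8) meets the second set on [5, 8).
[18, 30) meets the second set on [18, 28).
[38, 47): no overlap with the second set.
[48, 53): no overlap with the second set.

[5, 8) ∪ [18, 28)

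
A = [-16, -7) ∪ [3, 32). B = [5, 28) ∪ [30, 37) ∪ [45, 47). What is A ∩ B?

[5, 28) ∪ [30, 32)

[-16, -7) falls entirely outside B.
[3, 32) overlaps B on [5, 28), [30, 32).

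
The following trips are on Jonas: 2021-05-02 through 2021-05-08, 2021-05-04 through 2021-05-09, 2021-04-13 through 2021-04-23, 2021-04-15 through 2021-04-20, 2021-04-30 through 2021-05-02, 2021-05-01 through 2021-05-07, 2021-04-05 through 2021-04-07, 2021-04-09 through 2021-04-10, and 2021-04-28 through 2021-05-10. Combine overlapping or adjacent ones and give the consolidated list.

Sort by start: 2021-04-05 through 2021-04-07, 2021-04-09 through 2021-04-10, 2021-04-13 through 2021-04-23, 2021-04-15 through 2021-04-20, 2021-04-28 through 2021-05-10, 2021-04-30 through 2021-05-02, 2021-05-01 through 2021-05-07, 2021-05-02 through 2021-05-08, 2021-05-04 through 2021-05-09.
2021-04-09 through 2021-04-10 is disjoint → start new block.
2021-04-13 through 2021-04-23 is disjoint → start new block.
2021-04-15 through 2021-04-20 overlaps/touches 2021-04-13 through 2021-04-23 → extend to 2021-04-13 through 2021-04-23.
2021-04-28 through 2021-05-10 is disjoint → start new block.
2021-04-30 through 2021-05-02 overlaps/touches 2021-04-28 through 2021-05-10 → extend to 2021-04-28 through 2021-05-10.
2021-05-01 through 2021-05-07 overlaps/touches 2021-04-28 through 2021-05-10 → extend to 2021-04-28 through 2021-05-10.
2021-05-02 through 2021-05-08 overlaps/touches 2021-04-28 through 2021-05-10 → extend to 2021-04-28 through 2021-05-10.
2021-05-04 through 2021-05-09 overlaps/touches 2021-04-28 through 2021-05-10 → extend to 2021-04-28 through 2021-05-10.

2021-04-05 through 2021-04-07, 2021-04-09 through 2021-04-10, 2021-04-13 through 2021-04-23, 2021-04-28 through 2021-05-10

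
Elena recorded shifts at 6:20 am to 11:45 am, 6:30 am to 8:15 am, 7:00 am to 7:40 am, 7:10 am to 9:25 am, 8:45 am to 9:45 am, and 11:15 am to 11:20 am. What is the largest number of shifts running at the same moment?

Sweep endpoints in order; track running count of active intervals.
Peak of 4 reached at 7:10 am.

4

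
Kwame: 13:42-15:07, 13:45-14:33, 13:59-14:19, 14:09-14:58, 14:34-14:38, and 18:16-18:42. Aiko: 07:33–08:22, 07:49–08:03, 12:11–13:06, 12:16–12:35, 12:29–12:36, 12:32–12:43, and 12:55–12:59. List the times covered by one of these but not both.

07:33–08:22, 12:11–13:06, 13:42–15:07, 18:16–18:42

Merge the first list: 13:42–15:07, 18:16–18:42.
Merge the second list: 07:33–08:22, 12:11–13:06.
A but not B: 13:42–15:07, 18:16–18:42.
B but not A: 07:33–08:22, 12:11–13:06.
Combining gives A △ B.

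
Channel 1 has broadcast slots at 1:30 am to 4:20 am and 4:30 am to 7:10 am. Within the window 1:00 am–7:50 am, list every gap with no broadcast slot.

1:00 am–1:30 am, 4:20 am–4:30 am, 7:10 am–7:50 am

After merging, the occupied span is 1:30 am–4:20 am, 4:30 am–7:10 am.
Gaps within 1:00 am–7:50 am: 1:00 am–1:30 am, 4:20 am–4:30 am, 7:10 am–7:50 am.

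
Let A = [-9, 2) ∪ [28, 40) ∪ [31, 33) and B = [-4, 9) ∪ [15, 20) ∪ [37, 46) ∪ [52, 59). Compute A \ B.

Merge the first list: [-9, 2), [28, 40).
[-9, 2) minus B → [-9, -4).
[28, 40) minus B → [28, 37).

[-9, -4) ∪ [28, 37)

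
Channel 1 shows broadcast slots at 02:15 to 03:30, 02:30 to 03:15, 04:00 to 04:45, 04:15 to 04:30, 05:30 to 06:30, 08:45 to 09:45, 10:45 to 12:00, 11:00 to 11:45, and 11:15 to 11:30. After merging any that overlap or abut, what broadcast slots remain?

02:15–03:30, 04:00–04:45, 05:30–06:30, 08:45–09:45, 10:45–12:00

02:30–03:15 overlaps/touches 02:15–03:30 → extend to 02:15–03:30.
04:00–04:45 is disjoint → start new block.
04:15–04:30 overlaps/touches 04:00–04:45 → extend to 04:00–04:45.
05:30–06:30 is disjoint → start new block.
08:45–09:45 is disjoint → start new block.
10:45–12:00 is disjoint → start new block.
11:00–11:45 overlaps/touches 10:45–12:00 → extend to 10:45–12:00.
11:15–11:30 overlaps/touches 10:45–12:00 → extend to 10:45–12:00.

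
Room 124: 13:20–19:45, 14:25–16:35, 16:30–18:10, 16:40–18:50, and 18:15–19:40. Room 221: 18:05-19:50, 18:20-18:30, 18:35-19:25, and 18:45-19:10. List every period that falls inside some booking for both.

18:05–19:45

Merge the first list: 13:20–19:45.
Merge the second list: 18:05–19:50.
13:20–19:45 ∩ B → 18:05–19:45.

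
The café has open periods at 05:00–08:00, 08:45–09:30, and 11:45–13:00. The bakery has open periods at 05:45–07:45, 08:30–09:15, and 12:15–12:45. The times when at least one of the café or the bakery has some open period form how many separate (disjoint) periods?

3

A ∪ B = 05:00–08:00, 08:30–09:30, 11:45–13:00.
That is 3 disjoint pieces.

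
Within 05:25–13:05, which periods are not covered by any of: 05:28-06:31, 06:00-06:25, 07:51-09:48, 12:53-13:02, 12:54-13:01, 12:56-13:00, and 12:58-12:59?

05:25-05:28, 06:31-07:51, 09:48-12:53, 13:02-13:05

The merged coverage is 05:28-06:31, 07:51-09:48, 12:53-13:02.
Complement within 05:25-13:05: 05:25-05:28, 06:31-07:51, 09:48-12:53, 13:02-13:05.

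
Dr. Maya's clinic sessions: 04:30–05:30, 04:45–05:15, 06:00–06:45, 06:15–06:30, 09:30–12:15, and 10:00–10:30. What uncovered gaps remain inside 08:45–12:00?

08:45-09:30

The merged coverage is 04:30-05:30, 06:00-06:45, 09:30-12:15.
Complement within 08:45-12:00: 08:45-09:30.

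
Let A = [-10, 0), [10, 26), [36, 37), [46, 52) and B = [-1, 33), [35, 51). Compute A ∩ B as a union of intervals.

[-1, 0) ∪ [10, 26) ∪ [36, 37) ∪ [46, 51)

[-10, 0) overlaps B on [-1, 0).
[10, 26) overlaps B on [10, 26).
[36, 37) overlaps B on [36, 37).
[46, 52) overlaps B on [46, 51).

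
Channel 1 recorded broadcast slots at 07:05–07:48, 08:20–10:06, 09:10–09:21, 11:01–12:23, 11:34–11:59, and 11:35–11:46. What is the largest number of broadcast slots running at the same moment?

At 11:35, 3 of the intervals are simultaneously active.
No point has more.

3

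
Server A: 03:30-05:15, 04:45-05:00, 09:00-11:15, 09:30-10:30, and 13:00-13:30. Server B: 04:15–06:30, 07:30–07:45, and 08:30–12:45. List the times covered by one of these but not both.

Merge the first list: 03:30-05:15, 09:00-11:15, 13:00-13:30.
A \ B = 03:30-04:15, 13:00-13:30.
B \ A = 05:15-06:30, 07:30-07:45, 08:30-09:00, 11:15-12:45.
Union of the two gives the symmetric difference.

03:30-04:15, 05:15-06:30, 07:30-07:45, 08:30-09:00, 11:15-12:45, 13:00-13:30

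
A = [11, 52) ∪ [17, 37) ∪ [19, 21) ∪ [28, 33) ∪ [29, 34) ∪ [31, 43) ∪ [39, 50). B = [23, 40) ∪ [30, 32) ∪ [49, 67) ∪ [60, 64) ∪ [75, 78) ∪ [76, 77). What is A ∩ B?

[23, 40) ∪ [49, 52)

A, merged: [11, 52).
B, merged: [23, 40), [49, 67), [75, 78).
[11, 52) ∩ B → [23, 40), [49, 52).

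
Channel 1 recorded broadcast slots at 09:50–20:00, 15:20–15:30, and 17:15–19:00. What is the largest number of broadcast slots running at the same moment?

Sweep endpoints in order; track running count of active intervals.
Peak of 2 reached at 15:20.

2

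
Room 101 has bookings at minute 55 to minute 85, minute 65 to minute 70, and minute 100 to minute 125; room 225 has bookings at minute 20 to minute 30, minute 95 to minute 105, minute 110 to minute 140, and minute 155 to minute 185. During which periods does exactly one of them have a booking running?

minute 20 to minute 30, minute 55 to minute 85, minute 95 to minute 100, minute 105 to minute 110, minute 125 to minute 140, minute 155 to minute 185

A, merged: minute 55 to minute 85, minute 100 to minute 125.
A but not B: minute 55 to minute 85, minute 105 to minute 110.
B but not A: minute 20 to minute 30, minute 95 to minute 100, minute 125 to minute 140, minute 155 to minute 185.
Combining gives A △ B.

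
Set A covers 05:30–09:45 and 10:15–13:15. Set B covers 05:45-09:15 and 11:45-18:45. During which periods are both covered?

05:30-09:45 meets the second set on 05:45-09:15.
10:15-13:15 meets the second set on 11:45-13:15.

05:45-09:15, 11:45-13:15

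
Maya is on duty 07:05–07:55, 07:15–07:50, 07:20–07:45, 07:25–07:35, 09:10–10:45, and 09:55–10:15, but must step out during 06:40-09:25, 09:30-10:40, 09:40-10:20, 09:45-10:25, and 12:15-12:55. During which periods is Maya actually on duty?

09:25–09:30, 10:40–10:45

A, merged: 07:05–07:55, 09:10–10:45.
B, merged: 06:40–09:25, 09:30–10:40, 12:15–12:55.
07:05–07:55: fully covered by B → removed.
09:10–10:45 minus B → 09:25–09:30, 10:40–10:45.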